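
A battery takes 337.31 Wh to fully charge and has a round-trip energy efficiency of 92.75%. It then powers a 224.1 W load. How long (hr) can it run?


Step 1: E_discharge = eta/100 * E_charge = 92.75/100 * 337.31 = 312.86 Wh
Step 2: t = E_discharge / P = 312.86 / 224.1 = 1.396 hr

1.396 hr


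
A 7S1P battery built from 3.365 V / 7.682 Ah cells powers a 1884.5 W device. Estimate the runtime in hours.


Step 1: E_pack = Ns * V_cell * Np * C_cell = 7 * 3.365 * 1 * 7.682 = 180.95 Wh
Step 2: t = E_pack / P = 180.95 / 1884.5 = 0.09602 hr

0.09602 hr


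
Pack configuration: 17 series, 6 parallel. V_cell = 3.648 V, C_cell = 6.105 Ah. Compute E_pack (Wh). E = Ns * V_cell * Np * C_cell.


V_pack = 17 * 3.648 = 62.016 V
C_pack = 6 * 6.105 = 36.63 Ah
E = V_pack * C_pack = 62.016 * 36.63 = 2272 Wh

2272 Wh


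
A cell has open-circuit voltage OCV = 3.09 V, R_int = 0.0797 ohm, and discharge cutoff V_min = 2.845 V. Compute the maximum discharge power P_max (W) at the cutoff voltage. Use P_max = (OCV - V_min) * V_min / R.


dV = OCV - V_min = 0.245 V (so I_max = dV / R)
P_max = dV * V_min / R = 0.245 * 2.845 / 0.0797 = 8.746 W

8.746 W


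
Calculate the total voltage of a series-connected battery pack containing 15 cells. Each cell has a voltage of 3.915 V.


Series voltages add: 15 * 3.915 V = 58.725 V

58.725 V


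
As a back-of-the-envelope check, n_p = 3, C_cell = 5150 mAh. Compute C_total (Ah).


Convert: C_cell = 5150 mAh = 5.15 Ah
C_total = 3 * 5.15 = 15.45 Ah

15.45 Ah


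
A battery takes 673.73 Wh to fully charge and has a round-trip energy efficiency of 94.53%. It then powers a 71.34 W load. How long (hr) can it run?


Step 1: E_discharge = eta/100 * E_charge = 94.53/100 * 673.73 = 636.88 Wh
Step 2: t = E_discharge / P = 636.88 / 71.34 = 8.927 hr

8.927 hr


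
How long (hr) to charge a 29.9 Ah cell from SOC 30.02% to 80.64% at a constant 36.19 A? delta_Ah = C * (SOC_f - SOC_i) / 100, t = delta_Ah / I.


Step 1: dSOC = 80.64% - 30.02% = 50.62%
Step 2: delta_Ah = 29.9 * 50.62 / 100 = 15.135 Ah
Step 3: t = 15.135 / 36.19 = 0.4182 hr

0.4182 hr


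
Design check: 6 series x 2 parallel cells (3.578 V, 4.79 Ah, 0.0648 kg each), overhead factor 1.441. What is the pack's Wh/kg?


Step 1: V_pack = 6 * 3.578 = 21.468 V
Step 2: C_pack = 2 * 4.79 = 9.58 Ah
Step 3: E_pack = V_pack * C_pack = 21.468 * 9.58 = 205.66 Wh
Step 4: m_pack = 6 * 2 * 0.0648 * 1.441 = 1.1205 kg
Step 5: ED = E_pack / m_pack = 205.66 / 1.1205 = 183.5 Wh/kg

183.5 Wh/kg


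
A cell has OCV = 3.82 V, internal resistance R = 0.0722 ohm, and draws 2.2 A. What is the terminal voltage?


V = OCV - I*R = 3.82 - 2.2 * 0.0722 = 3.661 V

3.661 V


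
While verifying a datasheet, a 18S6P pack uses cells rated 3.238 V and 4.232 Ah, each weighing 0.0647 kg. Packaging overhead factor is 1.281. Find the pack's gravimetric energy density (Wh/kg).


Step 1: V_pack = 18 * 3.238 = 58.284 V
Step 2: C_pack = 6 * 4.232 = 25.392 Ah
Step 3: E_pack = V_pack * C_pack = 58.284 * 25.392 = 1479.9 Wh
Step 4: m_pack = 18 * 6 * 0.0647 * 1.281 = 8.9511 kg
Step 5: ED = E_pack / m_pack = 1479.9 / 8.9511 = 165.3 Wh/kg

165.3 Wh/kg


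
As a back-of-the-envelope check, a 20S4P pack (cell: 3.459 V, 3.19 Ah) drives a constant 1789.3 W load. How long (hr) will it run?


Step 1: E_pack = Ns * V_cell * Np * C_cell = 20 * 3.459 * 4 * 3.19 = 882.74 Wh
Step 2: t = E_pack / P = 882.74 / 1789.3 = 0.4933 hr

0.4933 hr


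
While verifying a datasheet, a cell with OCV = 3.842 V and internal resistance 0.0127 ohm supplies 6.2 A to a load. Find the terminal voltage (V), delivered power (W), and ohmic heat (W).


Step 1: V_terminal = OCV - I*R = 3.842 - 6.2 * 0.0127 = 3.7633 V
Step 2: P_out = V_terminal * I = 3.7633 * 6.2 = 23.33 W
Step 3: Q = I^2 * R = 6.2^2 * 0.0127 = 0.4882 W

V=3.7633 V, P=23.33 W, Q=0.4882 W


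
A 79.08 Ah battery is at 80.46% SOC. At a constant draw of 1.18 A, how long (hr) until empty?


Step 1: remaining = SOC/100 * C_total = 80.46/100 * 79.08 = 63.628 Ah
Step 2: t = remaining / I = 63.628 / 1.18 = 53.92 hr

53.92 hr


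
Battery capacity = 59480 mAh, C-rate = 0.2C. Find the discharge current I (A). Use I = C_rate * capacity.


Convert: capacity = 59480 mAh = 59.48 Ah
At 0.2C: I = 0.2 * 59.48 Ah = 11.896 A

11.896 A


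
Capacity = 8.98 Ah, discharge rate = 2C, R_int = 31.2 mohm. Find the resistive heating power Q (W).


Convert: R = 31.2 mohm = 0.0312 ohm
Step 1: I = C_rate * capacity = 2 * 8.98 = 17.96 A
Step 2: Q = I^2 * R = 17.96^2 * 0.0312 = 322.56 * 0.0312 = 10.06 W

10.06 W


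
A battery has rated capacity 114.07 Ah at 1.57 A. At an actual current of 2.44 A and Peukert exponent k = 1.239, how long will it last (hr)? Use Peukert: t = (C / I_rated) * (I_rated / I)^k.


t_rated = C / I_rated = 114.07 / 1.57 = 72.656 hr
(I_rated/I)^k = (0.64344)^1.239 = 0.57908
t = t_rated * (I_rated/I)^k = 72.656 * 0.57908 = 42.07 hr

42.07 hr


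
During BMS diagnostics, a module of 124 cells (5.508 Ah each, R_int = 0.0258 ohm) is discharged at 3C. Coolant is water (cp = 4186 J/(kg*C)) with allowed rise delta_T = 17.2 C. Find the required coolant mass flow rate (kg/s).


Step 1: I = 3 * 5.508 = 16.524 A
Step 2: Q_cell = I^2 * R = 16.524^2 * 0.0258 = 7.0445 W
Step 3: Q_total = 124 * 7.0445 = 873.52 W
Step 4: m_dot = Q_total / (cp * dT) = 873.52 / (4186 * 17.2) = 0.01213 kg/s

0.01213 kg/s


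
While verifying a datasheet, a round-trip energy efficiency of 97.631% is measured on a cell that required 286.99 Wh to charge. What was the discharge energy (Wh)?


E_dis = eta/100 * E_chg = 97.631/100 * 286.99 = 280.2 Wh

280.2 Wh


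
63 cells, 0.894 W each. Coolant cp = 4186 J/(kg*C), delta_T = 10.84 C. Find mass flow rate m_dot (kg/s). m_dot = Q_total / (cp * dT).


Step 1: Total heat Q = 63 * 0.894 W = 56.322 W
Step 2: denom = cp * dT = 4186 * 10.84 = 45376
Step 3: m_dot = 56.322 / 45376 = 0.001241 kg/s

0.001241 kg/s


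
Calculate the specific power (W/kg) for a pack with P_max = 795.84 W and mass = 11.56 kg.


Specific power = 795.84 W / 11.56 kg = 68.84 W/kg

68.84 W/kg


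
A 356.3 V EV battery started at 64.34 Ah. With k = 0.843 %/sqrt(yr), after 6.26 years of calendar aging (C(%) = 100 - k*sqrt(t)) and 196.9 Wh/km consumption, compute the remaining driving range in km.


Step 1: capacity retention = 100 - 0.843 * sqrt(6.26) = 100 - 0.843 * 2.502 = 97.891%
Step 2: C_now = 64.34 * 97.891/100 = 62.983 Ah
Step 3: E_pack = V * C_now = 356.3 * 62.983 = 22441 Wh
Step 4: range = E_pack / consumption = 22441 / 196.9 = 114.0 km

114.0 km


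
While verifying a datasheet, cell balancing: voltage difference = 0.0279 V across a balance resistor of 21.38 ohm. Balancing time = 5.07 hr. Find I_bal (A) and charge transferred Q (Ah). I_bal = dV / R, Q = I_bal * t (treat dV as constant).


First, Ohm's law: I_bal = 0.0279 V / 21.38 ohm = 0.001305 A
Then Q = I * t = 0.001305 A * 5.07 hr = 0.006616 Ah

I=0.001305 A, Q=0.006616 Ah


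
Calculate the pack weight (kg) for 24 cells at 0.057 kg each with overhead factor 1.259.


m_pack = n * m_cell * overhead = 24 * 0.057 * 1.259 = 1.722 kg

1.722 kg


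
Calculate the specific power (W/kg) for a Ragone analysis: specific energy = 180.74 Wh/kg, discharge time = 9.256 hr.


P_specific = E / t = 180.74 / 9.256 = 19.53 W/kg

19.53 W/kg


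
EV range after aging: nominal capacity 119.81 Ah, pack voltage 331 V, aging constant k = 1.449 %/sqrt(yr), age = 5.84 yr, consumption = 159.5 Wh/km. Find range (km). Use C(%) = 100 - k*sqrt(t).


Step 1: capacity retention = 100 - 1.449 * sqrt(5.84) = 100 - 1.449 * 2.4166 = 96.498%
Step 2: C_now = 119.81 * 96.498/100 = 115.61 Ah
Step 3: E_pack = V * C_now = 331 * 115.61 = 38267 Wh
Step 4: range = E_pack / consumption = 38267 / 159.5 = 239.9 km

239.9 km


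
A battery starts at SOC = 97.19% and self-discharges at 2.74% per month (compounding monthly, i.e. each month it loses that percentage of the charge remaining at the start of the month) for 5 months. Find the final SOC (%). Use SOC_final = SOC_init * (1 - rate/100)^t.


Monthly retention factor = 1 - 2.74/100 = 0.9726
Over 5 months: factor^5 = 0.8703
SOC_final = 97.19 * 0.8703 = 84.58%

84.58%


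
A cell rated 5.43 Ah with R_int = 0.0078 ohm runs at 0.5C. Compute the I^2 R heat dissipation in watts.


Step 1: I = C_rate * capacity = 0.5 * 5.43 = 2.715 A
Step 2: Q = I^2 * R = 2.715^2 * 0.0078 = 7.3712 * 0.0078 = 0.05750 W

0.05750 W


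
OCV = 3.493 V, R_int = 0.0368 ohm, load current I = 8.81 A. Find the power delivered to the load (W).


Step 1: V_terminal = OCV - I*R = 3.493 - 8.81 * 0.0368 = 3.1688 V
Step 2: P_out = V_terminal * I = 3.1688 * 8.81 = 27.92 W

27.92 W


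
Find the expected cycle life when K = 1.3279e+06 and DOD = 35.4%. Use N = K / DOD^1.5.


Step 1: DOD^1.5 = 35.4^1.5 = 210.62
Step 2: N = 1.3279e+06 / 210.62 = 6305 cycles

6305 cycles


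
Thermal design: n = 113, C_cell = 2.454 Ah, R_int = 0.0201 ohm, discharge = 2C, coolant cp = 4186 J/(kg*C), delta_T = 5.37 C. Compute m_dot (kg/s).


Step 1: I = 2 * 2.454 = 4.908 A
Step 2: Q_cell = I^2 * R = 4.908^2 * 0.0201 = 0.48418 W
Step 3: Q_total = 113 * 0.48418 = 54.712 W
Step 4: m_dot = Q_total / (cp * dT) = 54.712 / (4186 * 5.37) = 0.002434 kg/s

0.002434 kg/s


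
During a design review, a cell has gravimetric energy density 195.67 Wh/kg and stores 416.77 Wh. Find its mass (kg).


m = E / ED = 416.77 / 195.67 = 2.130 kg

2.130 kg


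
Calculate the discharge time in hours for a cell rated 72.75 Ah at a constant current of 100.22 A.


t = capacity / current = 72.75 / 100.22 = 0.7259 hr

0.7259 hr


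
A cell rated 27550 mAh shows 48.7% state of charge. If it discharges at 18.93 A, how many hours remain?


Convert: C_total = 27550 mAh = 27.55 Ah
Step 1: remaining = SOC/100 * C_total = 48.7/100 * 27.55 = 13.417 Ah
Step 2: t = remaining / I = 13.417 / 18.93 = 0.7088 hr

0.7088 hr


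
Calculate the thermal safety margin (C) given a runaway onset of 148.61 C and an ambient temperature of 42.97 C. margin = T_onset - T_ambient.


Safety margin = 148.61 C - 42.97 C = 105.64 C

105.64 C


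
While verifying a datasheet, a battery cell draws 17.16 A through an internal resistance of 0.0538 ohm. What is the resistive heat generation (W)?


Q = I^2 * R = 17.16^2 * 0.0538 = 15.84 W

15.84 W


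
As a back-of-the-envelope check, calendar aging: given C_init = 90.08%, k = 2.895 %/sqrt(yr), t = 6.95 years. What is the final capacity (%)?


Step 1: sqrt(6.95 yr) = 2.6363
Step 2: drop = 2.895 * 2.6363 = 7.6321
Step 3: C_final = 90.08 - 7.6321 = 82.45%

82.45%


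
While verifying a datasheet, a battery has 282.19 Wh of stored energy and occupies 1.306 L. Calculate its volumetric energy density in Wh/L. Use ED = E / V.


Volumetric ED = 282.19 Wh / 1.306 L = 216.1 Wh/L

216.1 Wh/L


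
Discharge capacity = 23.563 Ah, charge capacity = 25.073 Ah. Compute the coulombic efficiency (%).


Coulombic efficiency = 23.563/25.073 * 100% = 93.98%

93.98%


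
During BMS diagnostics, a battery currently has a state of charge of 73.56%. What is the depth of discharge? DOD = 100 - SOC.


Complement of SOC: DOD = 100% - 73.56% = 26.44%

26.44%


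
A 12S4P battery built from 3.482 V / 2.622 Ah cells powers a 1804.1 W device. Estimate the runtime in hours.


Step 1: E_pack = Ns * V_cell * Np * C_cell = 12 * 3.482 * 4 * 2.622 = 438.23 Wh
Step 2: t = E_pack / P = 438.23 / 1804.1 = 0.2429 hr

0.2429 hr


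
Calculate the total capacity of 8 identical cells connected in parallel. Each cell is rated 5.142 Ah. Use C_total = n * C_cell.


Parallel capacities add: 8 * 5.142 Ah = 41.136 Ah

41.136 Ah


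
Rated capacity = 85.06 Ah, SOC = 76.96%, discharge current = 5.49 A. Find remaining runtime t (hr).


Step 1: remaining = SOC/100 * C_total = 76.96/100 * 85.06 = 65.462 Ah
Step 2: t = remaining / I = 65.462 / 5.49 = 11.92 hr

11.92 hr


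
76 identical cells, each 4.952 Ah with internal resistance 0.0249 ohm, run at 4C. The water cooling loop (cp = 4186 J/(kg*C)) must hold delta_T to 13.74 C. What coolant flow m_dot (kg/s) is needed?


Step 1: I = 4 * 4.952 = 19.808 A
Step 2: Q_cell = I^2 * R = 19.808^2 * 0.0249 = 9.7697 W
Step 3: Q_total = 76 * 9.7697 = 742.5 W
Step 4: m_dot = Q_total / (cp * dT) = 742.5 / (4186 * 13.74) = 0.01291 kg/s

0.01291 kg/s


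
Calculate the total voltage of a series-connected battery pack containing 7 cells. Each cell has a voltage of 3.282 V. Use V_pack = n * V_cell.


V_pack = n * V_cell = 7 * 3.282 = 22.974 V

22.974 V


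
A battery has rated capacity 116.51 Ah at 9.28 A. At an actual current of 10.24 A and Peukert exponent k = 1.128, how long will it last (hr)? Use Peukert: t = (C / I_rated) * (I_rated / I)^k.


Step 1: t_rated = C / I_rated = 116.51 / 9.28 = 12.555 hr
Step 2: ratio = 9.28 / 10.24 = 0.90625
Step 3: ratio^k = 0.90625^1.128 = 0.8949
Step 4: t = t_rated * ratio^k = 12.555 * 0.8949 = 11.24 hr

11.24 hr


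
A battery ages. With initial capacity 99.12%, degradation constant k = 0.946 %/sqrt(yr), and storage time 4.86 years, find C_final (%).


sqrt(t) = sqrt(4.86) = 2.2045
C_final = 99.12 - 0.946 * 2.2045 = 97.03%

97.03%


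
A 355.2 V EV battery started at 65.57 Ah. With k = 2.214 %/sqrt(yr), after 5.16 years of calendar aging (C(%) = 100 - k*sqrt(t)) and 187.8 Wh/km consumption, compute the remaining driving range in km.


Step 1: capacity retention = 100 - 2.214 * sqrt(5.16) = 100 - 2.214 * 2.2716 = 94.971%
Step 2: C_now = 65.57 * 94.971/100 = 62.272 Ah
Step 3: E_pack = V * C_now = 355.2 * 62.272 = 22119 Wh
Step 4: range = E_pack / consumption = 22119 / 187.8 = 117.8 km

117.8 km


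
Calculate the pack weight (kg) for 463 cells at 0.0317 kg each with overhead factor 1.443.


Cell mass sum = 463 * 0.0317 = 14.677 kg
With overhead 1.443: m_pack = 14.677 * 1.443 = 21.18 kg

21.18 kg


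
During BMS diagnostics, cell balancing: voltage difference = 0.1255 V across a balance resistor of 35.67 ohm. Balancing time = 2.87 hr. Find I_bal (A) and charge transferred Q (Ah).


I_bal = dV / R = 0.1255 / 35.67 = 0.0035184 A
Q = I_bal * t = 0.0035184 * 2.87 = 0.01010 Ah

I=0.0035184 A, Q=0.01010 Ah


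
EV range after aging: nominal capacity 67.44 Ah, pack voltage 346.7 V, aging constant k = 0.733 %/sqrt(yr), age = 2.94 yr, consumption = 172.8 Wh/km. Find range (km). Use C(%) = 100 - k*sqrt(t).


Step 1: capacity retention = 100 - 0.733 * sqrt(2.94) = 100 - 0.733 * 1.7146 = 98.743%
Step 2: C_now = 67.44 * 98.743/100 = 66.592 Ah
Step 3: E_pack = V * C_now = 346.7 * 66.592 = 23087 Wh
Step 4: range = E_pack / consumption = 23087 / 172.8 = 133.6 km

133.6 km


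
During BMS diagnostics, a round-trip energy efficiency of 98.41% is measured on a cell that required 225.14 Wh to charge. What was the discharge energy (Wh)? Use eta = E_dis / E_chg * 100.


E_dis = eta/100 * E_chg = 98.41/100 * 225.14 = 221.6 Wh

221.6 Wh


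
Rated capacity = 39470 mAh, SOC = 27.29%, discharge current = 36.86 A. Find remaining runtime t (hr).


Convert: C_total = 39470 mAh = 39.47 Ah
Step 1: remaining = SOC/100 * C_total = 27.29/100 * 39.47 = 10.771 Ah
Step 2: t = remaining / I = 10.771 / 36.86 = 0.2922 hr

0.2922 hr


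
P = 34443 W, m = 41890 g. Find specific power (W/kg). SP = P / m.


Convert: m = 41890 g = 41.89 kg
Specific power = 34443 W / 41.89 kg = 822.2 W/kg

822.2 W/kg


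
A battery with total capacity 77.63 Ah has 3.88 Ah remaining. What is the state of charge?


SOC = (remaining / total) * 100 = (3.88 / 77.63) * 100 = 4.998%

4.998%


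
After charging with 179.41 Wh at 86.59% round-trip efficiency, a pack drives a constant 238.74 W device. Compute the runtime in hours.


Step 1: E_discharge = eta/100 * E_charge = 86.59/100 * 179.41 = 155.35 Wh
Step 2: t = E_discharge / P = 155.35 / 238.74 = 0.6507 hr

0.6507 hr


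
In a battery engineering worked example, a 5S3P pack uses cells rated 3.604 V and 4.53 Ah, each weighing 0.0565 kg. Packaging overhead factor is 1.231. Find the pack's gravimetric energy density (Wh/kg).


Step 1: V_pack = 5 * 3.604 = 18.02 V
Step 2: C_pack = 3 * 4.53 = 13.59 Ah
Step 3: E_pack = V_pack * C_pack = 18.02 * 13.59 = 244.89 Wh
Step 4: m_pack = 5 * 3 * 0.0565 * 1.231 = 1.0433 kg
Step 5: ED = E_pack / m_pack = 244.89 / 1.0433 = 234.7 Wh/kg

234.7 Wh/kg


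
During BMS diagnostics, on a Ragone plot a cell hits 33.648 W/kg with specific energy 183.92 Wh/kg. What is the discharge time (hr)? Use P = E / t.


t = E / P = 183.92 / 33.648 = 5.466 hr

5.466 hr


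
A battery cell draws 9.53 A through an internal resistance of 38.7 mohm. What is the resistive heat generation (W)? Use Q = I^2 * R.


Convert: R = 38.7 mohm = 0.0387 ohm
I^2 = 90.821
Q = 90.821 * 0.0387 = 3.515 W

3.515 W


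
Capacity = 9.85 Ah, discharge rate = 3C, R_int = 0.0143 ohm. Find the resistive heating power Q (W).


Step 1: I = C_rate * capacity = 3 * 9.85 = 29.55 A
Step 2: Q = I^2 * R = 29.55^2 * 0.0143 = 873.2 * 0.0143 = 12.49 W

12.49 W


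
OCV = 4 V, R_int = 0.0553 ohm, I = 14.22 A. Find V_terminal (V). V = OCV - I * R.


IR drop = 14.22 * 0.0553 = 0.78637 V
V = 4 - 0.78637 = 3.214 V

3.214 V


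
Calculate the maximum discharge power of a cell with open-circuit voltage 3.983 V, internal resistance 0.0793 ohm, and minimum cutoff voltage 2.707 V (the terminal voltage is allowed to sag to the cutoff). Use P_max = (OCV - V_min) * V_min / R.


P_max = (OCV - V_min) * V_min / R = (3.983 - 2.707) * 2.707 / 0.0793 = 1.276 * 2.707 / 0.0793 = 43.56 W

43.56 W


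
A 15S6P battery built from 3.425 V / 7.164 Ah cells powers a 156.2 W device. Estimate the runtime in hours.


Step 1: E_pack = Ns * V_cell * Np * C_cell = 15 * 3.425 * 6 * 7.164 = 2208.3 Wh
Step 2: t = E_pack / P = 2208.3 / 156.2 = 14.14 hr

14.14 hr


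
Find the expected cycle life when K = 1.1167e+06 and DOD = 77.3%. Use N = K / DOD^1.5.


DOD^1.5 = 679.62
N = K / DOD^1.5 = 1.1167e+06 / 679.62 = 1643

1643 cycles


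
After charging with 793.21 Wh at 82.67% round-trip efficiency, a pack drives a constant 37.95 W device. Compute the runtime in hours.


Step 1: E_discharge = eta/100 * E_charge = 82.67/100 * 793.21 = 655.75 Wh
Step 2: t = E_discharge / P = 655.75 / 37.95 = 17.28 hr

17.28 hr


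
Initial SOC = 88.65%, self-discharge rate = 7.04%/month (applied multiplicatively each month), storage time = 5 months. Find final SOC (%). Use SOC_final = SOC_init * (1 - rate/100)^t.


decay = (1 - 7.04/100)^5 = 0.69419
SOC_final = 88.65 * 0.69419 = 61.54%

61.54%


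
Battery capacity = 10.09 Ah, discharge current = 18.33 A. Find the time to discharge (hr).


t = capacity / current = 10.09 / 18.33 = 0.5505 hr

0.5505 hr


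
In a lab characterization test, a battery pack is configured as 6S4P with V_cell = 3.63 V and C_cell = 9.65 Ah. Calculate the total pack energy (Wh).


E = Ns * Vcell * Np * Ccell = 6 * 3.63 * 4 * 9.65 = 840.7 Wh

840.7 Wh


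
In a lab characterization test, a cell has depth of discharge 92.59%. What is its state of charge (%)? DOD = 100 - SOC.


SOC = 100 - DOD = 100 - 92.59 = 7.41%

7.41%


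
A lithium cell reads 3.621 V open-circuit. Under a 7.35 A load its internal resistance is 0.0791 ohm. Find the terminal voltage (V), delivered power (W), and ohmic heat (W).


Step 1: V_terminal = OCV - I*R = 3.621 - 7.35 * 0.0791 = 3.0396 V
Step 2: P_out = V_terminal * I = 3.0396 * 7.35 = 22.34 W
Step 3: Q = I^2 * R = 7.35^2 * 0.0791 = 4.273 W

V=3.0396 V, P=22.34 W, Q=4.273 W


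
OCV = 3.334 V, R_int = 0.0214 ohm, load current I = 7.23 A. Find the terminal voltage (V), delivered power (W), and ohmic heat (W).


Step 1: V_terminal = OCV - I*R = 3.334 - 7.23 * 0.0214 = 3.1793 V
Step 2: P_out = V_terminal * I = 3.1793 * 7.23 = 22.99 W
Step 3: Q = I^2 * R = 7.23^2 * 0.0214 = 1.119 W

V=3.1793 V, P=22.99 W, Q=1.119 W


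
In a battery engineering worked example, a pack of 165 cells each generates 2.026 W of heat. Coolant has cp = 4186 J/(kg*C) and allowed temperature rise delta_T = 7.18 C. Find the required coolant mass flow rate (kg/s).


Step 1: Total heat Q = 165 * 2.026 W = 334.29 W
Step 2: denom = cp * dT = 4186 * 7.18 = 30055
Step 3: m_dot = 334.29 / 30055 = 0.01112 kg/s

0.01112 kg/s


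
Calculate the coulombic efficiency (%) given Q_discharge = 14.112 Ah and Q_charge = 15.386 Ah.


Coulombic efficiency = 14.112/15.386 * 100% = 91.72%

91.72%


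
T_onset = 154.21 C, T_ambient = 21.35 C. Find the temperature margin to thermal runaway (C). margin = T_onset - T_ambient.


Safety margin = 154.21 C - 21.35 C = 132.86 C

132.86 C


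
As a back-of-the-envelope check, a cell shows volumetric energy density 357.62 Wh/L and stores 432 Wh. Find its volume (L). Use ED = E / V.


V = E / ED = 432 / 357.62 = 1.208 L

1.208 L


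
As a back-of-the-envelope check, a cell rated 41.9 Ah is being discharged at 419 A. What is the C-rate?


C_rate = I / capacity = 419 / 41.9 = 10C

10C


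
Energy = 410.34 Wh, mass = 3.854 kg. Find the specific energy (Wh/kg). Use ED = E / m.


ED = E / m = 410.34 / 3.854 = 106.5 Wh/kg

106.5 Wh/kg


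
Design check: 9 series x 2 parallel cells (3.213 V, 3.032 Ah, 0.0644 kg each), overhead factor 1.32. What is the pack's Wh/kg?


Step 1: V_pack = 9 * 3.213 = 28.917 V
Step 2: C_pack = 2 * 3.032 = 6.064 Ah
Step 3: E_pack = V_pack * C_pack = 28.917 * 6.064 = 175.35 Wh
Step 4: m_pack = 9 * 2 * 0.0644 * 1.32 = 1.5301 kg
Step 5: ED = E_pack / m_pack = 175.35 / 1.5301 = 114.6 Wh/kg

114.6 Wh/kg


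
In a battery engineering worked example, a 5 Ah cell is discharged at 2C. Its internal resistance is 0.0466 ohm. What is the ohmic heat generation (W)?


Step 1: I = C_rate * capacity = 2 * 5 = 10 A
Step 2: Q = I^2 * R = 10^2 * 0.0466 = 100 * 0.0466 = 4.660 W

4.660 W


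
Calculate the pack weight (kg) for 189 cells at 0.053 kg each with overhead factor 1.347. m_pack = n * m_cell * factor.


m_pack = n * m_cell * overhead = 189 * 0.053 * 1.347 = 13.49 kg

13.49 kg


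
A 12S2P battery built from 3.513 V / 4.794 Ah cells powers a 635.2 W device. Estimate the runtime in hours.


Step 1: E_pack = Ns * V_cell * Np * C_cell = 12 * 3.513 * 2 * 4.794 = 404.19 Wh
Step 2: t = E_pack / P = 404.19 / 635.2 = 0.6363 hr

0.6363 hr


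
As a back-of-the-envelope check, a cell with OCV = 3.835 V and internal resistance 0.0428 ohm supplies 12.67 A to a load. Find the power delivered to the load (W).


Step 1: V_terminal = OCV - I*R = 3.835 - 12.67 * 0.0428 = 3.2927 V
Step 2: P_out = V_terminal * I = 3.2927 * 12.67 = 41.72 W

41.72 W


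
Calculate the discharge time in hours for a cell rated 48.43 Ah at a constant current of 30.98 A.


t = capacity / current = 48.43 / 30.98 = 1.563 hr

1.563 hr


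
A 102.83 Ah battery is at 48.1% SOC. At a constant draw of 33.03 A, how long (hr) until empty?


Step 1: remaining = SOC/100 * C_total = 48.1/100 * 102.83 = 49.461 Ah
Step 2: t = remaining / I = 49.461 / 33.03 = 1.497 hr

1.497 hr


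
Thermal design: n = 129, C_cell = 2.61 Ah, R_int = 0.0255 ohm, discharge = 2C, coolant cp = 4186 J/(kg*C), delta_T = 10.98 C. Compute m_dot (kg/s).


Step 1: I = 2 * 2.61 = 5.22 A
Step 2: Q_cell = I^2 * R = 5.22^2 * 0.0255 = 0.69483 W
Step 3: Q_total = 129 * 0.69483 = 89.633 W
Step 4: m_dot = Q_total / (cp * dT) = 89.633 / (4186 * 10.98) = 0.001950 kg/s

0.001950 kg/s


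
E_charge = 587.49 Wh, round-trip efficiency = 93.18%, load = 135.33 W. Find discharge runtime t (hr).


Step 1: E_discharge = eta/100 * E_charge = 93.18/100 * 587.49 = 547.42 Wh
Step 2: t = E_discharge / P = 547.42 / 135.33 = 4.045 hr

4.045 hr


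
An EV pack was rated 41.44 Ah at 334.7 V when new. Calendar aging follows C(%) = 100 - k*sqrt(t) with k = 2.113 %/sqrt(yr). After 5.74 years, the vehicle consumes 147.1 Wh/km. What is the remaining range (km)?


Step 1: capacity retention = 100 - 2.113 * sqrt(5.74) = 100 - 2.113 * 2.3958 = 94.938%
Step 2: C_now = 41.44 * 94.938/100 = 39.342 Ah
Step 3: E_pack = V * C_now = 334.7 * 39.342 = 13168 Wh
Step 4: range = E_pack / consumption = 13168 / 147.1 = 89.52 km

89.52 km


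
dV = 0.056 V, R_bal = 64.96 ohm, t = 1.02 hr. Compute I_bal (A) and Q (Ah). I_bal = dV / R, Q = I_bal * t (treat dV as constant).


I_bal = dV / R = 0.056 / 64.96 = 8.6207e-04 A
Q = I_bal * t = 8.6207e-04 * 1.02 = 8.793e-04 Ah

I=8.6207e-04 A, Q=8.793e-04 Ah


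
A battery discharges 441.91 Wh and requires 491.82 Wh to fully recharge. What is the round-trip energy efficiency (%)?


eta_e = E_dis / E_chg * 100 = 441.91 / 491.82 * 100 = 89.85%

89.85%


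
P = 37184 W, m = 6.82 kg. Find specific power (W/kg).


SP = P / m = 37184 / 6.82 = 5452 W/kg

5452 W/kg


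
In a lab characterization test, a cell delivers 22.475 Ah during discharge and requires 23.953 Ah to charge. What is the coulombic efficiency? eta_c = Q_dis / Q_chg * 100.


eta_c = Q_dis / Q_chg * 100 = 22.475 / 23.953 * 100 = 93.83%

93.83%


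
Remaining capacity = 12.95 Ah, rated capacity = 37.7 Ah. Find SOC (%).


SOC = (remaining / total) * 100 = (12.95 / 37.7) * 100 = 34.35%

34.35%


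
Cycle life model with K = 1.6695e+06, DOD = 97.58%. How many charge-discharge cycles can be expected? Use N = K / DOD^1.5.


Step 1: DOD^1.5 = 97.58^1.5 = 963.92
Step 2: N = 1.6695e+06 / 963.92 = 1732 cycles

1732 cycles


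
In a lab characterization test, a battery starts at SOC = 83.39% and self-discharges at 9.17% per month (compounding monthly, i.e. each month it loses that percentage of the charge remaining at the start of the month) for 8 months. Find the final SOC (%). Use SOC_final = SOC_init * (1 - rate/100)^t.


Monthly retention factor = 1 - 9.17/100 = 0.9083
Over 8 months: factor^8 = 0.46327
SOC_final = 83.39 * 0.46327 = 38.63%

38.63%


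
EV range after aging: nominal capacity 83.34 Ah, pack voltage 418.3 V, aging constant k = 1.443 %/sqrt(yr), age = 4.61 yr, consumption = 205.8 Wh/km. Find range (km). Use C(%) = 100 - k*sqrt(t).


Step 1: capacity retention = 100 - 1.443 * sqrt(4.61) = 100 - 1.443 * 2.1471 = 96.902%
Step 2: C_now = 83.34 * 96.902/100 = 80.758 Ah
Step 3: E_pack = V * C_now = 418.3 * 80.758 = 33781 Wh
Step 4: range = E_pack / consumption = 33781 / 205.8 = 164.1 km

164.1 km


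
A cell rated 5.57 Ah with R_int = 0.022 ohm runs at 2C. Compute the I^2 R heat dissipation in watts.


Step 1: I = C_rate * capacity = 2 * 5.57 = 11.14 A
Step 2: Q = I^2 * R = 11.14^2 * 0.022 = 124.1 * 0.022 = 2.730 W

2.730 W


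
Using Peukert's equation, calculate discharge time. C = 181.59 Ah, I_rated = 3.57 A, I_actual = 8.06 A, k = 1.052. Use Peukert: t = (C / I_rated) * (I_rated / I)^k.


Step 1: t_rated = C / I_rated = 181.59 / 3.57 = 50.866 hr
Step 2: ratio = 3.57 / 8.06 = 0.44293
Step 3: ratio^k = 0.44293^1.052 = 0.42457
Step 4: t = t_rated * ratio^k = 50.866 * 0.42457 = 21.60 hr

21.60 hr


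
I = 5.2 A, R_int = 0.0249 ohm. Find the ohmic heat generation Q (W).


Q = I^2 * R = 5.2^2 * 0.0249 = 0.6733 W

0.6733 W


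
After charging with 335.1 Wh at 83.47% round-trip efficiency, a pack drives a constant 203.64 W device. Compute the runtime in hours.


Step 1: E_discharge = eta/100 * E_charge = 83.47/100 * 335.1 = 279.71 Wh
Step 2: t = E_discharge / P = 279.71 / 203.64 = 1.374 hr

1.374 hr


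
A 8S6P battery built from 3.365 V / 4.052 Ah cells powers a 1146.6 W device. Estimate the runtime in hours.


Step 1: E_pack = Ns * V_cell * Np * C_cell = 8 * 3.365 * 6 * 4.052 = 654.48 Wh
Step 2: t = E_pack / P = 654.48 / 1146.6 = 0.5708 hr

0.5708 hr


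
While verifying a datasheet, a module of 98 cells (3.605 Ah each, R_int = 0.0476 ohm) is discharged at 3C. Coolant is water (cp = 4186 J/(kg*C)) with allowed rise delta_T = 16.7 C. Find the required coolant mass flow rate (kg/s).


Step 1: I = 3 * 3.605 = 10.815 A
Step 2: Q_cell = I^2 * R = 10.815^2 * 0.0476 = 5.5675 W
Step 3: Q_total = 98 * 5.5675 = 545.62 W
Step 4: m_dot = Q_total / (cp * dT) = 545.62 / (4186 * 16.7) = 0.007805 kg/s

0.007805 kg/s


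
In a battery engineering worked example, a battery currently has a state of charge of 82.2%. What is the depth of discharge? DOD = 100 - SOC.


Complement of SOC: DOD = 100% - 82.2% = 17.8%

17.8%


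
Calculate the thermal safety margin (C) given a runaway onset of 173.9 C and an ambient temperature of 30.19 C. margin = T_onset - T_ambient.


margin = T_onset - T_ambient = 173.9 - 30.19 = 143.71 C

143.71 C


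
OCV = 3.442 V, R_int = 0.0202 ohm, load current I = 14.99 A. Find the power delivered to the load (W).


Step 1: V_terminal = OCV - I*R = 3.442 - 14.99 * 0.0202 = 3.1392 V
Step 2: P_out = V_terminal * I = 3.1392 * 14.99 = 47.06 W

47.06 W


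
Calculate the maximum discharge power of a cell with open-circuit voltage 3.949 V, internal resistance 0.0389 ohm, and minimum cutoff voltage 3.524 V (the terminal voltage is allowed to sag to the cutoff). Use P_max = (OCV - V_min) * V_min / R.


P_max = (OCV - V_min) * V_min / R = (3.949 - 3.524) * 3.524 / 0.0389 = 0.425 * 3.524 / 0.0389 = 38.50 W

38.50 W


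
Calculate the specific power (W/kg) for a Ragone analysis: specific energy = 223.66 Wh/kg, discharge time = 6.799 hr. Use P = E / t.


Specific power = 223.66 Wh/kg / 6.799 hr = 32.90 W/kg

32.90 W/kg


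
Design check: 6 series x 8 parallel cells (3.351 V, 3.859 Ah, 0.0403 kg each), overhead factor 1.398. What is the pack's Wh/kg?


Step 1: V_pack = 6 * 3.351 = 20.106 V
Step 2: C_pack = 8 * 3.859 = 30.872 Ah
Step 3: E_pack = V_pack * C_pack = 20.106 * 30.872 = 620.71 Wh
Step 4: m_pack = 6 * 8 * 0.0403 * 1.398 = 2.7043 kg
Step 5: ED = E_pack / m_pack = 620.71 / 2.7043 = 229.5 Wh/kg

229.5 Wh/kg


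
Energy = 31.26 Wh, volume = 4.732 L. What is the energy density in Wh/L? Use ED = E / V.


ED = E / V = 31.26 / 4.732 = 6.606 Wh/L

6.606 Wh/L


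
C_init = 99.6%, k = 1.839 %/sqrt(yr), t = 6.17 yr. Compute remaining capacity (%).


Step 1: sqrt(6.17 yr) = 2.4839
Step 2: drop = 1.839 * 2.4839 = 4.5679
Step 3: C_final = 99.6 - 4.5679 = 95.03%

95.03%


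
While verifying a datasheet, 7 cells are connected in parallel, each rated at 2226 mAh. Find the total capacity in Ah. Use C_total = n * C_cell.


Convert: C_cell = 2226 mAh = 2.226 Ah
C_total = 7 * 2.226 = 15.582 Ah

15.582 Ah


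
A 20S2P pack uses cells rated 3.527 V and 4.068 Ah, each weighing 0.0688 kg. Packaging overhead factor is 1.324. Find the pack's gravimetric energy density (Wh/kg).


Step 1: V_pack = 20 * 3.527 = 70.54 V
Step 2: C_pack = 2 * 4.068 = 8.136 Ah
Step 3: E_pack = V_pack * C_pack = 70.54 * 8.136 = 573.91 Wh
Step 4: m_pack = 20 * 2 * 0.0688 * 1.324 = 3.6436 kg
Step 5: ED = E_pack / m_pack = 573.91 / 3.6436 = 157.5 Wh/kg

157.5 Wh/kg


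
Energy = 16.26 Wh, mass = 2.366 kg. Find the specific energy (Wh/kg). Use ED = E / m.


ED = E / m = 16.26 / 2.366 = 6.872 Wh/kg

6.872 Wh/kg


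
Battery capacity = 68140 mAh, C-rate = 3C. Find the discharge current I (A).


Convert: capacity = 68140 mAh = 68.14 Ah
At 3C: I = 3 * 68.14 Ah = 204.42 A

204.42 A


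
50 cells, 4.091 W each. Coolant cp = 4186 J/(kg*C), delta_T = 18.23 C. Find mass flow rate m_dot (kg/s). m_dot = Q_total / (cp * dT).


Step 1: Total heat Q = 50 * 4.091 W = 204.55 W
Step 2: denom = cp * dT = 4186 * 18.23 = 76311
Step 3: m_dot = 204.55 / 76311 = 0.002680 kg/s

0.002680 kg/s


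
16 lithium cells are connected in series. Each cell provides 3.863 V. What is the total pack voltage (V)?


Series voltages add: 16 * 3.863 V = 61.808 V

61.808 V


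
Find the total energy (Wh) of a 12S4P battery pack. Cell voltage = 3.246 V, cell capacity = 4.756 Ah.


E = Ns * Vcell * Np * Ccell = 12 * 3.246 * 4 * 4.756 = 741.0 Wh

741.0 Wh


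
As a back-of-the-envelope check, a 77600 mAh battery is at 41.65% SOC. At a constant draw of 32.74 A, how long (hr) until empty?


Convert: C_total = 77600 mAh = 77.6 Ah
Step 1: remaining = SOC/100 * C_total = 41.65/100 * 77.6 = 32.32 Ah
Step 2: t = remaining / I = 32.32 / 32.74 = 0.9872 hr

0.9872 hr


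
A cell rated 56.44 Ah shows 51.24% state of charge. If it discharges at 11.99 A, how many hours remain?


Step 1: remaining = SOC/100 * C_total = 51.24/100 * 56.44 = 28.92 Ah
Step 2: t = remaining / I = 28.92 / 11.99 = 2.412 hr

2.412 hr


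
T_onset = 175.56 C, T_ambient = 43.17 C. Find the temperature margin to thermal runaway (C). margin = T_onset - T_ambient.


margin = T_onset - T_ambient = 175.56 - 43.17 = 132.39 C

132.39 C


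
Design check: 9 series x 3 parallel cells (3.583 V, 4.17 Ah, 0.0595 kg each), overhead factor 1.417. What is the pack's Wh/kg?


Step 1: V_pack = 9 * 3.583 = 32.247 V
Step 2: C_pack = 3 * 4.17 = 12.51 Ah
Step 3: E_pack = V_pack * C_pack = 32.247 * 12.51 = 403.41 Wh
Step 4: m_pack = 9 * 3 * 0.0595 * 1.417 = 2.2764 kg
Step 5: ED = E_pack / m_pack = 403.41 / 2.2764 = 177.2 Wh/kg

177.2 Wh/kg


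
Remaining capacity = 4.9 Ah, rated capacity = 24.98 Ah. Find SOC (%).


SOC = (remaining / total) * 100 = (4.9 / 24.98) * 100 = 19.62%

19.62%


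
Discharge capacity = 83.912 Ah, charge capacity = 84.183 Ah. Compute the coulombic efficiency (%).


eta_c = Q_dis / Q_chg * 100 = 83.912 / 84.183 * 100 = 99.68%

99.68%


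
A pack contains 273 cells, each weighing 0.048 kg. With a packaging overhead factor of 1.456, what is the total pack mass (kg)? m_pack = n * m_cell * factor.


Cell mass sum = 273 * 0.048 = 13.104 kg
With overhead 1.456: m_pack = 13.104 * 1.456 = 19.08 kg

19.08 kg


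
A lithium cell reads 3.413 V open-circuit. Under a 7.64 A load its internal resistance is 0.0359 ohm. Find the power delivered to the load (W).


Step 1: V_terminal = OCV - I*R = 3.413 - 7.64 * 0.0359 = 3.1387 V
Step 2: P_out = V_terminal * I = 3.1387 * 7.64 = 23.98 W

23.98 W


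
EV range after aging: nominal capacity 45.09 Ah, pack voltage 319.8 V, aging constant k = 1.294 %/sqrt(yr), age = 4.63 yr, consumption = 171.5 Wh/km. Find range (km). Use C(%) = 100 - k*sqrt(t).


Step 1: capacity retention = 100 - 1.294 * sqrt(4.63) = 100 - 1.294 * 2.1517 = 97.216%
Step 2: C_now = 45.09 * 97.216/100 = 43.835 Ah
Step 3: E_pack = V * C_now = 319.8 * 43.835 = 14018 Wh
Step 4: range = E_pack / consumption = 14018 / 171.5 = 81.74 km

81.74 km


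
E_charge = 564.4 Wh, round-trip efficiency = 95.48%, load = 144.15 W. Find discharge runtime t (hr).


Step 1: E_discharge = eta/100 * E_charge = 95.48/100 * 564.4 = 538.89 Wh
Step 2: t = E_discharge / P = 538.89 / 144.15 = 3.738 hr

3.738 hr


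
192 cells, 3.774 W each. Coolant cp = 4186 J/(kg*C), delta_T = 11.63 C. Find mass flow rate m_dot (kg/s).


Q_total = 192 * 3.774 = 724.61 W
m_dot = Q_total / (cp * dT) = 724.61 / (4186 * 11.63) = 0.01488 kg/s

0.01488 kg/s


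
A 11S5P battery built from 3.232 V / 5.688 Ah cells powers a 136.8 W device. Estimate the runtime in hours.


Step 1: E_pack = Ns * V_cell * Np * C_cell = 11 * 3.232 * 5 * 5.688 = 1011.1 Wh
Step 2: t = E_pack / P = 1011.1 / 136.8 = 7.391 hr

7.391 hr


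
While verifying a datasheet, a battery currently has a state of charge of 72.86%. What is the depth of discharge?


DOD = 100 - SOC = 100 - 72.86 = 27.14%

27.14%


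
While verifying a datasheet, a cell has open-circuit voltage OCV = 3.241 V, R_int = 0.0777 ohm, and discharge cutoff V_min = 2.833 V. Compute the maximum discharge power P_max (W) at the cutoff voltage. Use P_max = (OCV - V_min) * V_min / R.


P_max = (OCV - V_min) * V_min / R = (3.241 - 2.833) * 2.833 / 0.0777 = 0.408 * 2.833 / 0.0777 = 14.88 W

14.88 W


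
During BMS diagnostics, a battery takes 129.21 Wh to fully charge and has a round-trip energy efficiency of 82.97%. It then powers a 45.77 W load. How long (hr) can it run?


Step 1: E_discharge = eta/100 * E_charge = 82.97/100 * 129.21 = 107.21 Wh
Step 2: t = E_discharge / P = 107.21 / 45.77 = 2.342 hr

2.342 hr


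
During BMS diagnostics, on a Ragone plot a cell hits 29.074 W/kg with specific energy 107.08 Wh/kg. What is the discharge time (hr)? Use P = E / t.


t = E / P = 107.08 / 29.074 = 3.683 hr

3.683 hr


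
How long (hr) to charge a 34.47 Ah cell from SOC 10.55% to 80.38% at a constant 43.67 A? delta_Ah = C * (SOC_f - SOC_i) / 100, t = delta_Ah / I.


Step 1: dSOC = 80.38% - 10.55% = 69.83%
Step 2: delta_Ah = 34.47 * 69.83 / 100 = 24.07 Ah
Step 3: t = 24.07 / 43.67 = 0.5512 hr

0.5512 hr


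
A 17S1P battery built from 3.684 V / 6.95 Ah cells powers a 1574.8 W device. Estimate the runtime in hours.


Step 1: E_pack = Ns * V_cell * Np * C_cell = 17 * 3.684 * 1 * 6.95 = 435.26 Wh
Step 2: t = E_pack / P = 435.26 / 1574.8 = 0.2764 hr

0.2764 hr


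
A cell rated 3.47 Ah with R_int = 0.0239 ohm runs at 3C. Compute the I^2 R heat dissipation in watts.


Step 1: I = C_rate * capacity = 3 * 3.47 = 10.41 A
Step 2: Q = I^2 * R = 10.41^2 * 0.0239 = 108.37 * 0.0239 = 2.590 W

2.590 W


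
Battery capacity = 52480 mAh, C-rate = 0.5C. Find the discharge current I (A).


Convert: capacity = 52480 mAh = 52.48 Ah
I = C_rate * capacity = 0.5 * 52.48 = 26.24 A

26.24 A


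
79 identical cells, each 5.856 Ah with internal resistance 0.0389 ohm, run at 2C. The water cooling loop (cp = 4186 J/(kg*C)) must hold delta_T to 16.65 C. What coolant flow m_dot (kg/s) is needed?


Step 1: I = 2 * 5.856 = 11.712 A
Step 2: Q_cell = I^2 * R = 11.712^2 * 0.0389 = 5.3359 W
Step 3: Q_total = 79 * 5.3359 = 421.54 W
Step 4: m_dot = Q_total / (cp * dT) = 421.54 / (4186 * 16.65) = 0.006048 kg/s

0.006048 kg/s


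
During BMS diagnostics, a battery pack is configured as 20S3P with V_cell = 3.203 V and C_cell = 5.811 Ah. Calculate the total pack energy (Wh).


V_pack = 20 * 3.203 = 64.06 V
C_pack = 3 * 5.811 = 17.433 Ah
E = V_pack * C_pack = 64.06 * 17.433 = 1117 Wh

1117 Wh


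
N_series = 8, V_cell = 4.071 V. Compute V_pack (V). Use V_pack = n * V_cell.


V_pack = n * V_cell = 8 * 4.071 = 32.568 V

32.568 V


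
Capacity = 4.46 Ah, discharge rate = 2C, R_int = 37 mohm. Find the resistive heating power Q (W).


Convert: R = 37 mohm = 0.037 ohm
Step 1: I = C_rate * capacity = 2 * 4.46 = 8.92 A
Step 2: Q = I^2 * R = 8.92^2 * 0.037 = 79.566 * 0.037 = 2.944 W

2.944 W


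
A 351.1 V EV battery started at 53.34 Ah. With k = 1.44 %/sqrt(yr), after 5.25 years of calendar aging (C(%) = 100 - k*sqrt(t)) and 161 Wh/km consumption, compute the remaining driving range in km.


Step 1: capacity retention = 100 - 1.44 * sqrt(5.25) = 100 - 1.44 * 2.2913 = 96.701%
Step 2: C_now = 53.34 * 96.701/100 = 51.58 Ah
Step 3: E_pack = V * C_now = 351.1 * 51.58 = 18110 Wh
Step 4: range = E_pack / consumption = 18110 / 161 = 112.5 km

112.5 km


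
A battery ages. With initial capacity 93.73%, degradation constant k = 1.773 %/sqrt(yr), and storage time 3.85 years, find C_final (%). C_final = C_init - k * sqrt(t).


Step 1: sqrt(3.85 yr) = 1.9621
Step 2: drop = 1.773 * 1.9621 = 3.4788
Step 3: C_final = 93.73 - 3.4788 = 90.25%

90.25%


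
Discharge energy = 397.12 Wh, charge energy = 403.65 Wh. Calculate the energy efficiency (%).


eta_e = E_dis / E_chg * 100 = 397.12 / 403.65 * 100 = 98.38%

98.38%


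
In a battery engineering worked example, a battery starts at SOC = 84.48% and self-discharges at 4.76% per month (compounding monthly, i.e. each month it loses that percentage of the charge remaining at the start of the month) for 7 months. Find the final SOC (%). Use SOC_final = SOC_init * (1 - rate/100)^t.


decay = (1 - 4.76/100)^7 = 0.71078
SOC_final = 84.48 * 0.71078 = 60.05%

60.05%


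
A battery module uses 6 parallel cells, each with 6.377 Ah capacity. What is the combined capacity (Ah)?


C_total = 6 * 6.377 = 38.262 Ah

38.262 Ah


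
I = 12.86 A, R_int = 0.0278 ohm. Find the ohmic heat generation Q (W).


Q = I^2 * R = 12.86^2 * 0.0278 = 4.598 W

4.598 W
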